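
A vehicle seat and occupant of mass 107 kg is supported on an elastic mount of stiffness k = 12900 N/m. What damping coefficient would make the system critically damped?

2350 N·s/m

c_c = 2√(k·m) = 2√(12900 × 107) = 2 × 1175 = 2350 N·s/m.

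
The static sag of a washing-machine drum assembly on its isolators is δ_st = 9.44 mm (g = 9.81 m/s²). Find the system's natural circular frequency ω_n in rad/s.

ω_n = √(g/δ_st) = √(9.81/0.00944) = √1039 = 32.24 rad/s.

32.2 rad/s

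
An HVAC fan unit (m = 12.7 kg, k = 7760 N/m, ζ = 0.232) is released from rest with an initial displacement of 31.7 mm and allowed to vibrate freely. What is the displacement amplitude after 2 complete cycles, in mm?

1.58 mm

Logarithmic decrement δ = 2πζ/√(1 − ζ²) = 2π × 0.2320/√(1 − 0.0538) = 1.499.
After n cycles, x_n/x₀ = e^(−nδ), so x_2 = 31.7 × e^(−2 × 1.499) = 31.7 × 0.04993 = 1.583 mm.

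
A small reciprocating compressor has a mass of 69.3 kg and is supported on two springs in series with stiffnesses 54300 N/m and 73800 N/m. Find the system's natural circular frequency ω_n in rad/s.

Series springs: 1/k_eq = 1/54300 + 1/73800 = 3.197×10^-5, so k_eq = 31280 N/m.
ω_n = √(k_eq/m) = √(31280/69.3) = √451.4 = 21.25 rad/s.

21.2 rad/s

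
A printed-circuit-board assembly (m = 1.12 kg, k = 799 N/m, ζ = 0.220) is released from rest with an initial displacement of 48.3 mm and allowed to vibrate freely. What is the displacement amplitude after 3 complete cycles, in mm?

Logarithmic decrement δ = 2πζ/√(1 − ζ²) = 2π × 0.2200/√(1 − 0.0484) = 1.417.
After n cycles, x_n/x₀ = e^(−nδ), so x_3 = 48.3 × e^(−3 × 1.417) = 48.3 × 0.01425 = 0.6882 mm.

0.688 mm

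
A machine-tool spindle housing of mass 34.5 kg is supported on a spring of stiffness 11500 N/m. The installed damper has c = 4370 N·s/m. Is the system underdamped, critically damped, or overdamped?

c_c = 2√(k·m) = 1260 N·s/m; ζ = c/c_c = 4370/1260 = 3.47.
Since ζ > 1 the system is overdamped.

overdamped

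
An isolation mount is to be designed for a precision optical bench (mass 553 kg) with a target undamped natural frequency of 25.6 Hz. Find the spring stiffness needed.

ω_n = 2πf_n = 2π × 25.6 = 160.8 rad/s.
k = m·ω_n² = 553 × 160.8² = 553 × 25870 = 14310000 N/m.

14300000 N/m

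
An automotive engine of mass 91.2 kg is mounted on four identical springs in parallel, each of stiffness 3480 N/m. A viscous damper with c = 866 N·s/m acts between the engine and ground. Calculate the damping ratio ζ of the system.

0.384

Parallel springs add: k_eq = 4 × 3480 = 13920 N/m.
ω_n = √(k_eq/m) = √(13920/91.2) = 12.35 rad/s.
Critical damping c_c = 2√(k_eq·m) = 2√(13920 × 91.2) = 2253 N·s/m, so ζ = c/c_c = 866/2253 = 0.3843.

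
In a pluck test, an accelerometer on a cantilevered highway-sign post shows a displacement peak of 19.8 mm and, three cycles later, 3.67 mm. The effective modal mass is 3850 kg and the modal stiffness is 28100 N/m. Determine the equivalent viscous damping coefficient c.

1850 N·s/m

Logarithmic decrement δ = (1/n)·ln(x₀/x_n) = (1/3)·ln(19.8/3.67) = (1/3)·ln(5.395) = 0.5618.
ζ = δ/√(4π² + δ²) = 0.5618/√(39.48 + 0.316) = 0.5618/6.308 = 0.08906.
c = ζ · 2√(km) = 0.08906 × 2√(28100 × 3850) = 0.08906 × 20800 = 1853 N·s/m.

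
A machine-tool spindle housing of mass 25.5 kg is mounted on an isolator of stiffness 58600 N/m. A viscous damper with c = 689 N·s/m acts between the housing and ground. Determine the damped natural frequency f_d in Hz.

7.32 Hz

ω_n = √(k/m) = √(58600/25.5) = 47.94 rad/s.
Critical damping c_c = 2√(k·m) = 2√(58600 × 25.5) = 2445 N·s/m, so ζ = c/c_c = 689/2445 = 0.2818.
ω_d = ω_n√(1 − ζ²) = 47.94 × √(1 − 0.0794) = 45.99 rad/s.
f_d = ω_d/(2π) = 7.320 Hz.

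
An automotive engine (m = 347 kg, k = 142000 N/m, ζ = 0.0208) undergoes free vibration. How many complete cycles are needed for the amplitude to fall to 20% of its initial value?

13 cycles

Logarithmic decrement δ = 2πζ/√(1 − ζ²) = 2π × 0.02080/√(1 − 0.000433) = 0.1307.
x_n/x₀ = e^(−nδ) ≤ 0.2; take ln: n ≥ ln(1/0.2)/δ = 1.609/0.1307 = 12.31.
So 13 complete cycles are required.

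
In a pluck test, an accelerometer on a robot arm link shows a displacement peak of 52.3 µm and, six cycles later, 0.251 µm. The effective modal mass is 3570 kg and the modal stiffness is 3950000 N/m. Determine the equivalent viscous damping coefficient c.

Logarithmic decrement δ = (1/n)·ln(x₀/x_n) = (1/6)·ln(52.3/0.251) = (1/6)·ln(208.4) = 0.8899.
ζ = δ/√(4π² + δ²) = 0.8899/√(39.48 + 0.792) = 0.8899/6.346 = 0.1402.
c = ζ · 2√(km) = 0.1402 × 2√(3950000 × 3570) = 0.1402 × 237500 = 33300 N·s/m.

33300 N·s/m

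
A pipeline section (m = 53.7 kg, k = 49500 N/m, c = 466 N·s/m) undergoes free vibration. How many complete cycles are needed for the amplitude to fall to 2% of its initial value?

ζ = c/(2√(km)) = 466/(2√(49500 × 53.7)) = 466/3261 = 0.1429.
Logarithmic decrement δ = 2πζ/√(1 − ζ²) = 2π × 0.1429/√(1 − 0.0204) = 0.9072.
x_n/x₀ = e^(−nδ) ≤ 0.02; take ln: n ≥ ln(1/0.02)/δ = 3.912/0.9072 = 4.312.
So 5 complete cycles are required.

5 cycles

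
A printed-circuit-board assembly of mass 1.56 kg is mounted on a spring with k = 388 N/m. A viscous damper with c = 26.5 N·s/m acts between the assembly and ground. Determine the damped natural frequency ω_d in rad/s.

13.3 rad/s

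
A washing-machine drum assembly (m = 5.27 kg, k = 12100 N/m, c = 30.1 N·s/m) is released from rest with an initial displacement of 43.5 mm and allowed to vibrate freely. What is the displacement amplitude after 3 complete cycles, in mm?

ζ = c/(2√(km)) = 30.1/(2√(12100 × 5.27)) = 30.1/505.0 = 0.05960.
Logarithmic decrement δ = 2πζ/√(1 − ζ²) = 2π × 0.05960/√(1 − 0.00355) = 0.3751.
After n cycles, x_n/x₀ = e^(−nδ), so x_3 = 43.5 × e^(−3 × 0.3751) = 43.5 × 0.3245 = 14.12 mm.

14.1 mm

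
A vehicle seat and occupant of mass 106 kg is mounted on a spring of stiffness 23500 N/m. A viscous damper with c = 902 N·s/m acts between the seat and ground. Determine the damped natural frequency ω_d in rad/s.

ω_n = √(k/m) = √(23500/106) = 14.89 rad/s.
Critical damping c_c = 2√(k·m) = 2√(23500 × 106) = 3157 N·s/m, so ζ = c/c_c = 902/3157 = 0.2858.
ω_d = ω_n√(1 − ζ²) = 14.89 × √(1 − 0.0817) = 14.27 rad/s.

14.3 rad/s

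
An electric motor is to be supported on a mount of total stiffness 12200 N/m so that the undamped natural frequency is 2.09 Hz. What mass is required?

ω_n = 2πf_n = 2π × 2.09 = 13.13 rad/s.
m = k/ω_n² = 12200/13.13² = 12200/172.4 = 70.75 kg.

70.7 kg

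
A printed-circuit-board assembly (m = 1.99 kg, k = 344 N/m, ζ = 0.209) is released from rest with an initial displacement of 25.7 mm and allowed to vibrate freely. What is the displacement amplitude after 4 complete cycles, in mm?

Logarithmic decrement δ = 2πζ/√(1 − ζ²) = 2π × 0.2090/√(1 − 0.0437) = 1.343.
After n cycles, x_n/x₀ = e^(−nδ), so x_4 = 25.7 × e^(−4 × 1.343) = 25.7 × 0.004648 = 0.1194 mm.

0.119 mm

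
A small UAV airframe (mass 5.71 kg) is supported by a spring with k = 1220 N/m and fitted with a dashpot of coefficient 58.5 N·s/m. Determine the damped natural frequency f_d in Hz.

2.18 Hz

ω_n = √(k/m) = √(1220/5.71) = 14.62 rad/s.
Critical damping c_c = 2√(k·m) = 2√(1220 × 5.71) = 166.9 N·s/m, so ζ = c/c_c = 58.5/166.9 = 0.3505.
ω_d = ω_n√(1 − ζ²) = 14.62 × √(1 − 0.123) = 13.69 rad/s.
f_d = ω_d/(2π) = 2.179 Hz.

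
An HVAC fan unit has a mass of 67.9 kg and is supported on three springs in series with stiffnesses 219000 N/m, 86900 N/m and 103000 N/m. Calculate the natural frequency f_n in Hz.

3.80 Hz

Series springs: 1/k_eq = 1/219000 + 1/86900 + 1/103000 = 2.578×10^-5, so k_eq = 38790 N/m.
ω_n = √(k_eq/m) = √(38790/67.9) = √571.2 = 23.90 rad/s.
f_n = ω_n/(2π) = 23.90/6.283 = 3.804 Hz.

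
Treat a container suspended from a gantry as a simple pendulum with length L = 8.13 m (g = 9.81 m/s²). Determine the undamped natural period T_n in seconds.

5.72 s

For a simple pendulum ω_n = √(g/L) = √(9.81/8.13) = √1.207 = 1.098 rad/s.
T_n = 2π/ω_n = 6.283/1.098 = 5.720 s.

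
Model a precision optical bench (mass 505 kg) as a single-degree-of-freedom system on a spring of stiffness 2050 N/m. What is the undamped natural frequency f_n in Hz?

ω_n = √(k/m) = √(2050/505) = √4.059 = 2.015 rad/s.
f_n = ω_n/(2π) = 2.015/6.283 = 0.3207 Hz.

0.321 Hz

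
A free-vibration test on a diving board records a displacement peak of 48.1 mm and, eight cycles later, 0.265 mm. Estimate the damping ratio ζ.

0.103

Logarithmic decrement δ = (1/n)·ln(x₀/x_n) = (1/8)·ln(48.1/0.265) = (1/8)·ln(181.5) = 0.6502.
ζ = δ/√(4π² + δ²) = 0.6502/√(39.48 + 0.423) = 0.6502/6.317 = 0.1029.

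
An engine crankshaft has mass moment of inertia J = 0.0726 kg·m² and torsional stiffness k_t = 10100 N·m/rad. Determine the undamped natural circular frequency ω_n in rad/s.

373 rad/s

ω_n = √(k_t/J) = √(10100/0.0726) = √139100 = 373.0 rad/s.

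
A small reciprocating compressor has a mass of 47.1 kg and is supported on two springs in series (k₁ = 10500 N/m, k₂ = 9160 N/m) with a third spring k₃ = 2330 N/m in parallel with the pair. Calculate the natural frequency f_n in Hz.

Series pair: k_s = k₁k₂/(k₁+k₂) = (10500)(9160)/(10500 + 9160) = 4892 N/m. In parallel with k₃: k_eq = 4892 + 2330 = 7222 N/m.
ω_n = √(k_eq/m) = √(7222/47.1) = √153.3 = 12.38 rad/s.
f_n = ω_n/(2π) = 12.38/6.283 = 1.971 Hz.

1.97 Hz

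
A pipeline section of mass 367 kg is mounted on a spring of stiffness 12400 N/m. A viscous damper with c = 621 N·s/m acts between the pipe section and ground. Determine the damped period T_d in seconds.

1.09 s

ω_n = √(k/m) = √(12400/367) = 5.813 rad/s.
Critical damping c_c = 2√(k·m) = 2√(12400 × 367) = 4267 N·s/m, so ζ = c/c_c = 621/4267 = 0.1456.
ω_d = ω_n√(1 − ζ²) = 5.813 × √(1 − 0.0212) = 5.751 rad/s.
T_d = 2π/ω_d = 1.093 s.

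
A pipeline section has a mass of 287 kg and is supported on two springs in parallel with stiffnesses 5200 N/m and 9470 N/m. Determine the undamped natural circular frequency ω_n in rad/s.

7.15 rad/s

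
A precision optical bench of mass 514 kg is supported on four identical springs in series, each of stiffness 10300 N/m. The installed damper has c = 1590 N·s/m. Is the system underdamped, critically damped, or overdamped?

underdamped

Series springs: 1/k_eq = 4/10300, so k_eq = 10300/4 = 2575 N/m.
c_c = 2√(k_eq·m) = 2301 N·s/m; ζ = c/c_c = 1590/2301 = 0.691.
Since ζ < 1 the system is underdamped.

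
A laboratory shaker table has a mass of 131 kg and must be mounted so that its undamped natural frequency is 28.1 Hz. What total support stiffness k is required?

4080000 N/m

ω_n = 2πf_n = 2π × 28.1 = 176.6 rad/s.
k = m·ω_n² = 131 × 176.6² = 131 × 31170 = 4084000 N/m.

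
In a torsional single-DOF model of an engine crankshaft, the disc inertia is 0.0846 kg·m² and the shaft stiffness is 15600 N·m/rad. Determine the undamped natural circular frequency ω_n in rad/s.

ω_n = √(k_t/J) = √(15600/0.0846) = √184400 = 429.4 rad/s.

429 rad/s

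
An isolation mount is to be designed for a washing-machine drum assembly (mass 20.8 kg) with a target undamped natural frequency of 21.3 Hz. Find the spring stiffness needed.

373000 N/m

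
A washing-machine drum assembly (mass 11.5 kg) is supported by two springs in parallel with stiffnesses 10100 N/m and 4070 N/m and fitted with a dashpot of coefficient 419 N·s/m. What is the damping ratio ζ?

0.519

Parallel springs add: k_eq = 10100 + 4070 = 14170 N/m.
ω_n = √(k_eq/m) = √(14170/11.5) = 35.10 rad/s.
Critical damping c_c = 2√(k_eq·m) = 2√(14170 × 11.5) = 807.4 N·s/m, so ζ = c/c_c = 419/807.4 = 0.5190.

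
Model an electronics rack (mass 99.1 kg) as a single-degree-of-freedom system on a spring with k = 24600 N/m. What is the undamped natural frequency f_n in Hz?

ω_n = √(k/m) = √(24600/99.1) = √248.2 = 15.76 rad/s.
f_n = ω_n/(2π) = 15.76/6.283 = 2.508 Hz.

2.51 Hz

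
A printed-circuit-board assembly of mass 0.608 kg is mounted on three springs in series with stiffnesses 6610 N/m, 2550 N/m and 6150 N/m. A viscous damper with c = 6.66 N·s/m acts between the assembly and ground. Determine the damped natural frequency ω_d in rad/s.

48.0 rad/s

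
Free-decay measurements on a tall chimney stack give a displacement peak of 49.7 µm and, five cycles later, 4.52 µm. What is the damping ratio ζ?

Logarithmic decrement δ = (1/n)·ln(x₀/x_n) = (1/5)·ln(49.7/4.52) = (1/5)·ln(11.00) = 0.4795.
ζ = δ/√(4π² + δ²) = 0.4795/√(39.48 + 0.230) = 0.4795/6.301 = 0.07609.

0.0761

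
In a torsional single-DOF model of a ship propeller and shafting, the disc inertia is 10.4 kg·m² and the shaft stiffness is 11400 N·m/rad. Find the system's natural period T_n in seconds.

0.190 s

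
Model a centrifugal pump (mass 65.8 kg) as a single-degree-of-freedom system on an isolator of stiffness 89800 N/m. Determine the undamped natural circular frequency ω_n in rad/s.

ω_n = √(k/m) = √(89800/65.8) = √1365 = 36.94 rad/s.

36.9 rad/s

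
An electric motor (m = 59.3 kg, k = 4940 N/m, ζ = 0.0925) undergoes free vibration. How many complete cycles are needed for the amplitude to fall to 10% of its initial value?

4 cycles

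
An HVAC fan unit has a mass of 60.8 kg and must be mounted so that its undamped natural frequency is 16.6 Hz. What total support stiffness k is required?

ω_n = 2πf_n = 2π × 16.6 = 104.3 rad/s.
k = m·ω_n² = 60.8 × 104.3² = 60.8 × 10880 = 661400 N/m.

661000 N/m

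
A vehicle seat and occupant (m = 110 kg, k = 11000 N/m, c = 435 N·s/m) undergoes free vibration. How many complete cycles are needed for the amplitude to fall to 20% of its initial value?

ζ = c/(2√(km)) = 435/(2√(11000 × 110)) = 435/2200 = 0.1977.
Logarithmic decrement δ = 2πζ/√(1 − ζ²) = 2π × 0.1977/√(1 − 0.0391) = 1.267.
x_n/x₀ = e^(−nδ) ≤ 0.2; take ln: n ≥ ln(1/0.2)/δ = 1.609/1.267 = 1.270.
So 2 complete cycles are required.

2 cycles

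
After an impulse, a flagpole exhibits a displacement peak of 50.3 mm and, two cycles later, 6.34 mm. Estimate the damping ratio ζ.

0.163

Logarithmic decrement δ = (1/n)·ln(x₀/x_n) = (1/2)·ln(50.3/6.34) = (1/2)·ln(7.934) = 1.036.
ζ = δ/√(4π² + δ²) = 1.036/√(39.48 + 1.07) = 1.036/6.368 = 0.1626.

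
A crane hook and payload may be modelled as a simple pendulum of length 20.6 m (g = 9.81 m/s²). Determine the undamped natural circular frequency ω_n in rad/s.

For a simple pendulum ω_n = √(g/L) = √(9.81/20.6) = √0.4762 = 0.6901 rad/s.

0.690 rad/s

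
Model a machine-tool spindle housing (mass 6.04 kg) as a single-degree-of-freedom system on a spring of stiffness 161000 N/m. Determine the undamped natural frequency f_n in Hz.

ω_n = √(k/m) = √(161000/6.04) = √26660 = 163.3 rad/s.
f_n = ω_n/(2π) = 163.3/6.283 = 25.98 Hz.

26.0 Hz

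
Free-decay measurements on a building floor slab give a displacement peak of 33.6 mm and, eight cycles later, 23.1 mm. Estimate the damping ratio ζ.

0.00745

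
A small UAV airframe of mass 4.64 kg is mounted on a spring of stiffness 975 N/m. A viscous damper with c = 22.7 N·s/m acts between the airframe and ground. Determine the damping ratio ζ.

0.169

ω_n = √(k/m) = √(975.0/4.64) = 14.50 rad/s.
Critical damping c_c = 2√(k·m) = 2√(975.0 × 4.64) = 134.5 N·s/m, so ζ = c/c_c = 22.7/134.5 = 0.1687.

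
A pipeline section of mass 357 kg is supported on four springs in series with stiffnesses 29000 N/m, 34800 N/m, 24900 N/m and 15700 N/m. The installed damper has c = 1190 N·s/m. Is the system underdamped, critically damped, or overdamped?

Series springs: 1/k_eq = 1/29000 + 1/34800 + 1/24900 + 1/15700 = 0.0001671, so k_eq = 5985 N/m.
c_c = 2√(k_eq·m) = 2924 N·s/m; ζ = c/c_c = 1190/2924 = 0.407.
Since ζ < 1 the system is underdamped.

underdamped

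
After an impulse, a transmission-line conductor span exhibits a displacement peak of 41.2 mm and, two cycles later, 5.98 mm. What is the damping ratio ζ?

Logarithmic decrement δ = (1/n)·ln(x₀/x_n) = (1/2)·ln(41.2/5.98) = (1/2)·ln(6.890) = 0.9650.
ζ = δ/√(4π² + δ²) = 0.9650/√(39.48 + 0.931) = 0.9650/6.357 = 0.1518.

0.152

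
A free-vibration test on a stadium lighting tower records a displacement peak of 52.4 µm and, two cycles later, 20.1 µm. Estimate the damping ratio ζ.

0.0760

Logarithmic decrement δ = (1/n)·ln(x₀/x_n) = (1/2)·ln(52.4/20.1) = (1/2)·ln(2.607) = 0.4791.
ζ = δ/√(4π² + δ²) = 0.4791/√(39.48 + 0.230) = 0.4791/6.301 = 0.07603.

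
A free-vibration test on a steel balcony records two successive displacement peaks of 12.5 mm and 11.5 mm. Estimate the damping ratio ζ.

0.0133

Logarithmic decrement δ = (1/n)·ln(x₀/x_n) = (1/1)·ln(12.5/11.5) = (1/1)·ln(1.087) = 0.08338.
ζ = δ/√(4π² + δ²) = 0.08338/√(39.48 + 0.00695) = 0.08338/6.284 = 0.01327.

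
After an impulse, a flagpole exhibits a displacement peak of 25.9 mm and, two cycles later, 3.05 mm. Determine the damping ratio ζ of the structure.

0.168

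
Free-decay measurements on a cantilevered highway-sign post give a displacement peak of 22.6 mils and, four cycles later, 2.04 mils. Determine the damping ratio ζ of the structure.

0.0953

Logarithmic decrement δ = (1/n)·ln(x₀/x_n) = (1/4)·ln(22.6/2.04) = (1/4)·ln(11.08) = 0.6013.
ζ = δ/√(4π² + δ²) = 0.6013/√(39.48 + 0.362) = 0.6013/6.312 = 0.09526.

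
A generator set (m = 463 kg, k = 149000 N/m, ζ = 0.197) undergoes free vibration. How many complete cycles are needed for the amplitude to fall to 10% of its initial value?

2 cycles

Logarithmic decrement δ = 2πζ/√(1 − ζ²) = 2π × 0.1970/√(1 − 0.0388) = 1.263.
x_n/x₀ = e^(−nδ) ≤ 0.1; take ln: n ≥ ln(1/0.1)/δ = 2.303/1.263 = 1.824.
So 2 complete cycles are required.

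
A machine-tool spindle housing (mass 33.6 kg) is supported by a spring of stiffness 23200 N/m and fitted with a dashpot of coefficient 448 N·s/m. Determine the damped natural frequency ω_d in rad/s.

25.4 rad/s

ω_n = √(k/m) = √(23200/33.6) = 26.28 rad/s.
Critical damping c_c = 2√(k·m) = 2√(23200 × 33.6) = 1766 N·s/m, so ζ = c/c_c = 448/1766 = 0.2537.
ω_d = ω_n√(1 − ζ²) = 26.28 × √(1 − 0.0644) = 25.42 rad/s.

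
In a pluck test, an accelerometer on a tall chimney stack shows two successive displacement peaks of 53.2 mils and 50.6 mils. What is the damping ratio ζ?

Logarithmic decrement δ = (1/n)·ln(x₀/x_n) = (1/1)·ln(53.2/50.6) = (1/1)·ln(1.051) = 0.05011.
ζ = δ/√(4π² + δ²) = 0.05011/√(39.48 + 0.00251) = 0.05011/6.283 = 0.007974.

0.00797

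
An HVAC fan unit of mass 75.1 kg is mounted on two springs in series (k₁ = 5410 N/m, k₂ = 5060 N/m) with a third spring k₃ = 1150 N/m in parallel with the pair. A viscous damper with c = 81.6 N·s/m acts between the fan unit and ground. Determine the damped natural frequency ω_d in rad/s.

7.06 rad/s

Series pair: k_s = k₁k₂/(k₁+k₂) = (5410)(5060)/(5410 + 5060) = 2615 N/m. In parallel with k₃: k_eq = 2615 + 1150 = 3765 N/m.
ω_n = √(k_eq/m) = √(3765/75.1) = 7.080 rad/s.
Critical damping c_c = 2√(k_eq·m) = 2√(3765 × 75.1) = 1063 N·s/m, so ζ = c/c_c = 81.6/1063 = 0.07673.
ω_d = ω_n√(1 − ζ²) = 7.080 × √(1 − 0.00589) = 7.059 rad/s.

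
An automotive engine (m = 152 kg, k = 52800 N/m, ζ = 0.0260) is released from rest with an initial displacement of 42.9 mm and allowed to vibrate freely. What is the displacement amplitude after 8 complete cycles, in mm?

11.6 mm

Logarithmic decrement δ = 2πζ/√(1 − ζ²) = 2π × 0.02600/√(1 − 0.000676) = 0.1634.
After n cycles, x_n/x₀ = e^(−nδ), so x_8 = 42.9 × e^(−8 × 0.1634) = 42.9 × 0.2705 = 11.61 mm.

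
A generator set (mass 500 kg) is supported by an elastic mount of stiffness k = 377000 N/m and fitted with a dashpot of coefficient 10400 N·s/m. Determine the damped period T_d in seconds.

0.247 s

ω_n = √(k/m) = √(377000/500) = 27.46 rad/s.
Critical damping c_c = 2√(k·m) = 2√(377000 × 500) = 27460 N·s/m, so ζ = c/c_c = 10400/27460 = 0.3787.
ω_d = ω_n√(1 − ζ²) = 27.46 × √(1 − 0.143) = 25.41 rad/s.
T_d = 2π/ω_d = 0.2472 s.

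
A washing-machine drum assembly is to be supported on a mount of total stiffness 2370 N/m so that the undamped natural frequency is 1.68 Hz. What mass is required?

ω_n = 2πf_n = 2π × 1.68 = 10.56 rad/s.
m = k/ω_n² = 2370/10.56² = 2370/111.4 = 21.27 kg.

21.3 kg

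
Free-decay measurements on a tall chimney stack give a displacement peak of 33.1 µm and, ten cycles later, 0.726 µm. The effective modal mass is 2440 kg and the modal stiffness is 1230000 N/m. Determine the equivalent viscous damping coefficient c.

6650 N·s/m

Logarithmic decrement δ = (1/n)·ln(x₀/x_n) = (1/10)·ln(33.1/0.726) = (1/10)·ln(45.59) = 0.3820.
ζ = δ/√(4π² + δ²) = 0.3820/√(39.48 + 0.146) = 0.3820/6.295 = 0.06068.
c = ζ · 2√(km) = 0.06068 × 2√(1230000 × 2440) = 0.06068 × 109600 = 6649 N·s/m.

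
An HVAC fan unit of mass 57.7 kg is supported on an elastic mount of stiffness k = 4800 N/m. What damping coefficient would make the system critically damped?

1050 N·s/m

c_c = 2√(k·m) = 2√(4800 × 57.7) = 2 × 526.3 = 1053 N·s/m.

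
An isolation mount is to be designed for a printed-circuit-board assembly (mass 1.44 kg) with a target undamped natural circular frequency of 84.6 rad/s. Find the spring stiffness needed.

k = m·ω_n² = 1.44 × 84.60² = 1.44 × 7157 = 10310 N/m.

10300 N/m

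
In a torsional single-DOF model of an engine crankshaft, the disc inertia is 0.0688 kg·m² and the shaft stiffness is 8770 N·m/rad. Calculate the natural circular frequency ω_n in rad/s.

357 rad/s

ω_n = √(k_t/J) = √(8770/0.0688) = √127500 = 357.0 rad/s.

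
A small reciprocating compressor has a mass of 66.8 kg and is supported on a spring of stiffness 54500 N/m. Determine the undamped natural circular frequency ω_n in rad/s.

ω_n = √(k/m) = √(54500/66.8) = √815.9 = 28.56 rad/s.

28.6 rad/s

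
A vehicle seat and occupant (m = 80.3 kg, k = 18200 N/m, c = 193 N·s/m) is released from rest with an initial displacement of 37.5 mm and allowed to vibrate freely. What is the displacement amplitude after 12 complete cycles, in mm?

ζ = c/(2√(km)) = 193/(2√(18200 × 80.3)) = 193/2418 = 0.07982.
Logarithmic decrement δ = 2πζ/√(1 − ζ²) = 2π × 0.07982/√(1 − 0.00637) = 0.5032.
After n cycles, x_n/x₀ = e^(−nδ), so x_12 = 37.5 × e^(−12 × 0.5032) = 37.5 × 0.002387 = 0.08950 mm.

0.0895 mm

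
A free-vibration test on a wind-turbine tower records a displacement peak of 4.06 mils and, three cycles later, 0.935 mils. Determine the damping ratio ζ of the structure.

0.0777

Logarithmic decrement δ = (1/n)·ln(x₀/x_n) = (1/3)·ln(4.06/0.935) = (1/3)·ln(4.342) = 0.4895.
ζ = δ/√(4π² + δ²) = 0.4895/√(39.48 + 0.240) = 0.4895/6.302 = 0.07767.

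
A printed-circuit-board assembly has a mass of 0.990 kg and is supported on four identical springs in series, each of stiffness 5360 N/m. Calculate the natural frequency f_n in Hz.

Series springs: 1/k_eq = 4/5360, so k_eq = 5360/4 = 1340 N/m.
ω_n = √(k_eq/m) = √(1340/0.990) = √1354 = 36.79 rad/s.
f_n = ω_n/(2π) = 36.79/6.283 = 5.855 Hz.

5.86 Hz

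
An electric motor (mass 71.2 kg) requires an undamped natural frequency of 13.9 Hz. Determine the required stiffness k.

ω_n = 2πf_n = 2π × 13.9 = 87.34 rad/s.
k = m·ω_n² = 71.2 × 87.34² = 71.2 × 7628 = 543100 N/m.

543000 N/m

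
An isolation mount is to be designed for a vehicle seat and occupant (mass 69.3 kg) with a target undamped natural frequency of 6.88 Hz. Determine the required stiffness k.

130000 N/m

ω_n = 2πf_n = 2π × 6.88 = 43.23 rad/s.
k = m·ω_n² = 69.3 × 43.23² = 69.3 × 1869 = 129500 N/m.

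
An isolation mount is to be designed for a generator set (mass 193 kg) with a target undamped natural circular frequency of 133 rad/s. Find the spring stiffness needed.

k = m·ω_n² = 193 × 133.0² = 193 × 17690 = 3414000 N/m.

3410000 N/m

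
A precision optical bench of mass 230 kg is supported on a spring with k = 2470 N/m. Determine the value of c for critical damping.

c_c = 2√(k·m) = 2√(2470 × 230) = 2 × 753.7 = 1507 N·s/m.

1510 N·s/m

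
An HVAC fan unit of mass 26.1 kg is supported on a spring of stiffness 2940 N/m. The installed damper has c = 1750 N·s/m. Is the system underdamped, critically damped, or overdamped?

overdamped

c_c = 2√(k·m) = 554.0 N·s/m; ζ = c/c_c = 1750/554.0 = 3.16.
Since ζ > 1 the system is overdamped.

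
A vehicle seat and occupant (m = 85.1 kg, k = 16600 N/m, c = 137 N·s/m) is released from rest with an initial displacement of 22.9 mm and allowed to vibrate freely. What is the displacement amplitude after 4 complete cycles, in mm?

ζ = c/(2√(km)) = 137/(2√(16600 × 85.1)) = 137/2377 = 0.05763.
Logarithmic decrement δ = 2πζ/√(1 − ζ²) = 2π × 0.05763/√(1 − 0.00332) = 0.3627.
After n cycles, x_n/x₀ = e^(−nδ), so x_4 = 22.9 × e^(−4 × 0.3627) = 22.9 × 0.2344 = 5.367 mm.

5.37 mm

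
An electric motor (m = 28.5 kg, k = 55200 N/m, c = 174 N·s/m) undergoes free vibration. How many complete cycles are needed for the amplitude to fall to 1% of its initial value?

ζ = c/(2√(km)) = 174/(2√(55200 × 28.5)) = 174/2509 = 0.06936.
Logarithmic decrement δ = 2πζ/√(1 − ζ²) = 2π × 0.06936/√(1 − 0.00481) = 0.4369.
x_n/x₀ = e^(−nδ) ≤ 0.01; take ln: n ≥ ln(1/0.01)/δ = 4.605/0.4369 = 10.54.
So 11 complete cycles are required.

11 cycles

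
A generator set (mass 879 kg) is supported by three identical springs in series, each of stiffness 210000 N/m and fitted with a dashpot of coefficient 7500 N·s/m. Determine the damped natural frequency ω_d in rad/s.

7.84 rad/s

Series springs: 1/k_eq = 3/210000, so k_eq = 210000/3 = 70000 N/m.
ω_n = √(k_eq/m) = √(70000/879) = 8.924 rad/s.
Critical damping c_c = 2√(k_eq·m) = 2√(70000 × 879) = 15690 N·s/m, so ζ = c/c_c = 7500/15690 = 0.4781.
ω_d = ω_n√(1 − ζ²) = 8.924 × √(1 − 0.229) = 7.838 rad/s.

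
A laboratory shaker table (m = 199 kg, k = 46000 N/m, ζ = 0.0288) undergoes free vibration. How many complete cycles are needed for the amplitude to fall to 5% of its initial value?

17 cycles

Logarithmic decrement δ = 2πζ/√(1 − ζ²) = 2π × 0.02880/√(1 − 0.000829) = 0.1810.
x_n/x₀ = e^(−nδ) ≤ 0.05; take ln: n ≥ ln(1/0.05)/δ = 2.996/0.1810 = 16.55.
So 17 complete cycles are required.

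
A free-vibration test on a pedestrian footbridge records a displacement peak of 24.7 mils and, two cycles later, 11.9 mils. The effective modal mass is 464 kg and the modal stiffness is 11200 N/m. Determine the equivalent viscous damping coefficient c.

265 N·s/m

Logarithmic decrement δ = (1/n)·ln(x₀/x_n) = (1/2)·ln(24.7/11.9) = (1/2)·ln(2.076) = 0.3651.
ζ = δ/√(4π² + δ²) = 0.3651/√(39.48 + 0.133) = 0.3651/6.294 = 0.05801.
c = ζ · 2√(km) = 0.05801 × 2√(11200 × 464) = 0.05801 × 4559 = 264.5 N·s/m.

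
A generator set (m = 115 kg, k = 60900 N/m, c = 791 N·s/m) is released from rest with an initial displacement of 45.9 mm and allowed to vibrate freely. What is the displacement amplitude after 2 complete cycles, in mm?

ζ = c/(2√(km)) = 791/(2√(60900 × 115)) = 791/5293 = 0.1494.
Logarithmic decrement δ = 2πζ/√(1 − ζ²) = 2π × 0.1494/√(1 − 0.0223) = 0.9497.
After n cycles, x_n/x₀ = e^(−nδ), so x_2 = 45.9 × e^(−2 × 0.9497) = 45.9 × 0.1497 = 6.870 mm.

6.87 mm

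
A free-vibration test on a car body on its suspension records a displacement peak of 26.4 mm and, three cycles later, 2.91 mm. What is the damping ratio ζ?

Logarithmic decrement δ = (1/n)·ln(x₀/x_n) = (1/3)·ln(26.4/2.91) = (1/3)·ln(9.072) = 0.7351.
ζ = δ/√(4π² + δ²) = 0.7351/√(39.48 + 0.540) = 0.7351/6.326 = 0.1162.

0.116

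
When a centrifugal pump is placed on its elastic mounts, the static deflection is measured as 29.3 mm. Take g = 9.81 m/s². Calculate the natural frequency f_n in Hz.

2.91 Hz

ω_n = √(g/δ_st) = √(9.81/0.0293) = √334.8 = 18.30 rad/s.
f_n = ω_n/(2π) = 18.30/6.283 = 2.912 Hz.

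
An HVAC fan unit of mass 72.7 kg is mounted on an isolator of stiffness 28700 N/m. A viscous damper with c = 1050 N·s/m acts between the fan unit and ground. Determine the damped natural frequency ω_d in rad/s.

ω_n = √(k/m) = √(28700/72.7) = 19.87 rad/s.
Critical damping c_c = 2√(k·m) = 2√(28700 × 72.7) = 2889 N·s/m, so ζ = c/c_c = 1050/2889 = 0.3635.
ω_d = ω_n√(1 − ζ²) = 19.87 × √(1 − 0.132) = 18.51 rad/s.

18.5 rad/s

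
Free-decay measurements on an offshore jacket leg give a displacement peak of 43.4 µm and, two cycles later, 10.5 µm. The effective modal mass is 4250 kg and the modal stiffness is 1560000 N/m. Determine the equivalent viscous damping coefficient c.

18300 N·s/m

Logarithmic decrement δ = (1/n)·ln(x₀/x_n) = (1/2)·ln(43.4/10.5) = (1/2)·ln(4.133) = 0.7095.
ζ = δ/√(4π² + δ²) = 0.7095/√(39.48 + 0.503) = 0.7095/6.323 = 0.1122.
c = ζ · 2√(km) = 0.1122 × 2√(1560000 × 4250) = 0.1122 × 162800 = 18270 N·s/m.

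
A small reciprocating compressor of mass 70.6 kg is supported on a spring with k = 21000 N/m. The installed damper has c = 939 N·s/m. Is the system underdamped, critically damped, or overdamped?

c_c = 2√(k·m) = 2435 N·s/m; ζ = c/c_c = 939/2435 = 0.386.
Since ζ < 1 the system is underdamped.

underdamped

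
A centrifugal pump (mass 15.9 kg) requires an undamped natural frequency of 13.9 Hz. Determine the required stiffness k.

121000 N/m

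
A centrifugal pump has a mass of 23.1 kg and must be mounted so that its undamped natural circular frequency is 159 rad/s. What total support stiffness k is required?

k = m·ω_n² = 23.1 × 159.0² = 23.1 × 25280 = 584000 N/m.

584000 N/m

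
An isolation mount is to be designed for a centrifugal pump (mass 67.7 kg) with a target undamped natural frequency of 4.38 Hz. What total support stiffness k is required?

51300 N/m

ω_n = 2πf_n = 2π × 4.38 = 27.52 rad/s.
k = m·ω_n² = 67.7 × 27.52² = 67.7 × 757.4 = 51270 N/m.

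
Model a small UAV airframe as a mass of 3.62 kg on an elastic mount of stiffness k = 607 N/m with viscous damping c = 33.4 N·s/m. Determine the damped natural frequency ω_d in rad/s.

12.1 rad/s

ω_n = √(k/m) = √(607.0/3.62) = 12.95 rad/s.
Critical damping c_c = 2√(k·m) = 2√(607.0 × 3.62) = 93.75 N·s/m, so ζ = c/c_c = 33.4/93.75 = 0.3563.
ω_d = ω_n√(1 − ζ²) = 12.95 × √(1 − 0.127) = 12.10 rad/s.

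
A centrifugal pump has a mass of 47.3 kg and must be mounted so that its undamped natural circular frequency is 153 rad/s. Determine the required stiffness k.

1110000 N/m

k = m·ω_n² = 47.3 × 153.0² = 47.3 × 23410 = 1107000 N/m.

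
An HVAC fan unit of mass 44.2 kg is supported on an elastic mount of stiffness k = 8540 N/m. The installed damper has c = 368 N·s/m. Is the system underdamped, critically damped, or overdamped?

underdamped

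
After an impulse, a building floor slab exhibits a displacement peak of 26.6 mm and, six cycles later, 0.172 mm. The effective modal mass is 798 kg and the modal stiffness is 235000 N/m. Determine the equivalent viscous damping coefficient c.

3630 N·s/m

Logarithmic decrement δ = (1/n)·ln(x₀/x_n) = (1/6)·ln(26.6/0.172) = (1/6)·ln(154.7) = 0.8402.
ζ = δ/√(4π² + δ²) = 0.8402/√(39.48 + 0.706) = 0.8402/6.339 = 0.1325.
c = ζ · 2√(km) = 0.1325 × 2√(235000 × 798) = 0.1325 × 27390 = 3630 N·s/m.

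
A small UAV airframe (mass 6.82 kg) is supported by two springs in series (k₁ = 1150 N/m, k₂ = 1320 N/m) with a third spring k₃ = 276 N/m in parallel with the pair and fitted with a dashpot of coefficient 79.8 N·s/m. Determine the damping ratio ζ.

0.512

Series pair: k_s = k₁k₂/(k₁+k₂) = (1150)(1320)/(1150 + 1320) = 614.6 N/m. In parallel with k₃: k_eq = 614.6 + 276 = 890.6 N/m.
ω_n = √(k_eq/m) = √(890.6/6.82) = 11.43 rad/s.
Critical damping c_c = 2√(k_eq·m) = 2√(890.6 × 6.82) = 155.9 N·s/m, so ζ = c/c_c = 79.8/155.9 = 0.5120.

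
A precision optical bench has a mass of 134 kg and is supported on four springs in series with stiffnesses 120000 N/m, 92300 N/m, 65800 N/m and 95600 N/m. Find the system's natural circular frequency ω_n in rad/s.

12.9 rad/s

Series springs: 1/k_eq = 1/120000 + 1/92300 + 1/65800 + 1/95600 = 4.483×10^-5, so k_eq = 22310 N/m.
ω_n = √(k_eq/m) = √(22310/134) = √166.5 = 12.90 rad/s.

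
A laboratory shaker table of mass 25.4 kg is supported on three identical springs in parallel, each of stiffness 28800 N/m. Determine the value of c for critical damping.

2960 N·s/m

Parallel springs add: k_eq = 3 × 28800 = 86400 N/m.
c_c = 2√(k_eq·m) = 2√(86400 × 25.4) = 2 × 1481 = 2963 N·s/m.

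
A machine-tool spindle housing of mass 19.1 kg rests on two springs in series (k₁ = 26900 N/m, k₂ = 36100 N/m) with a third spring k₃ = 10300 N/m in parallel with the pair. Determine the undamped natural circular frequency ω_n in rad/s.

Series pair: k_s = k₁k₂/(k₁+k₂) = (26900)(36100)/(26900 + 36100) = 15410 N/m. In parallel with k₃: k_eq = 15410 + 10300 = 25710 N/m.
ω_n = √(k_eq/m) = √(25710/19.1) = √1346 = 36.69 rad/s.

36.7 rad/s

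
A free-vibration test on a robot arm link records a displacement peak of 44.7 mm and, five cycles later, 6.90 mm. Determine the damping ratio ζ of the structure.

0.0594

Logarithmic decrement δ = (1/n)·ln(x₀/x_n) = (1/5)·ln(44.7/6.90) = (1/5)·ln(6.478) = 0.3737.
ζ = δ/√(4π² + δ²) = 0.3737/√(39.48 + 0.140) = 0.3737/6.294 = 0.05937.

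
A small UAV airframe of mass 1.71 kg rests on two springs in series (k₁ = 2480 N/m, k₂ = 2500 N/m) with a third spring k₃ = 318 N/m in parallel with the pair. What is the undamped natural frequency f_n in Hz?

4.81 Hz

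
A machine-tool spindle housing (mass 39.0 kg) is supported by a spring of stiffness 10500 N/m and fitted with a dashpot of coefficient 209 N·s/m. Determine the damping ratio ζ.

ω_n = √(k/m) = √(10500/39.0) = 16.41 rad/s.
Critical damping c_c = 2√(k·m) = 2√(10500 × 39.0) = 1280 N·s/m, so ζ = c/c_c = 209/1280 = 0.1633.

0.163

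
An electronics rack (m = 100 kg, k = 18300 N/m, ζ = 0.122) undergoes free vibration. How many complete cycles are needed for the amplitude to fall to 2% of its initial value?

6 cycles

Logarithmic decrement δ = 2πζ/√(1 − ζ²) = 2π × 0.1220/√(1 − 0.0149) = 0.7723.
x_n/x₀ = e^(−nδ) ≤ 0.02; take ln: n ≥ ln(1/0.02)/δ = 3.912/0.7723 = 5.065.
So 6 complete cycles are required.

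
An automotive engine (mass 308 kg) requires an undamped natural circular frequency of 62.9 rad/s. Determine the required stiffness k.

1220000 N/m

k = m·ω_n² = 308 × 62.90² = 308 × 3956 = 1219000 N/m.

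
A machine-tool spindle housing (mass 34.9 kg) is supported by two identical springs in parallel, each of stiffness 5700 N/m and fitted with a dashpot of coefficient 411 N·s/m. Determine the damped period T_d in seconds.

0.368 s

Parallel springs add: k_eq = 2 × 5700 = 11400 N/m.
ω_n = √(k_eq/m) = √(11400/34.9) = 18.07 rad/s.
Critical damping c_c = 2√(k_eq·m) = 2√(11400 × 34.9) = 1262 N·s/m, so ζ = c/c_c = 411/1262 = 0.3258.
ω_d = ω_n√(1 − ζ²) = 18.07 × √(1 − 0.106) = 17.09 rad/s.
T_d = 2π/ω_d = 0.3677 s.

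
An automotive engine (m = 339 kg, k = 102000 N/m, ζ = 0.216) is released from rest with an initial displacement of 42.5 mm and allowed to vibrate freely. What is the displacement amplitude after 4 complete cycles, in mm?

0.164 mm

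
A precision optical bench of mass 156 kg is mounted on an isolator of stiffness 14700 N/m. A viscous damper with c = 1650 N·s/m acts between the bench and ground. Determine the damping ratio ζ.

0.545

ω_n = √(k/m) = √(14700/156) = 9.707 rad/s.
Critical damping c_c = 2√(k·m) = 2√(14700 × 156) = 3029 N·s/m, so ζ = c/c_c = 1650/3029 = 0.5448.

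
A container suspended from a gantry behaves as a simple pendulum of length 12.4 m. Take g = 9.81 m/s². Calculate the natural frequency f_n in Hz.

For a simple pendulum ω_n = √(g/L) = √(9.81/12.4) = √0.7911 = 0.8895 rad/s.
f_n = ω_n/(2π) = 0.8895/6.283 = 0.1416 Hz.

0.142 Hz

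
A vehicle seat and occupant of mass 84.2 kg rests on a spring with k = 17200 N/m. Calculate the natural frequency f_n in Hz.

ω_n = √(k/m) = √(17200/84.2) = √204.3 = 14.29 rad/s.
f_n = ω_n/(2π) = 14.29/6.283 = 2.275 Hz.

2.27 Hz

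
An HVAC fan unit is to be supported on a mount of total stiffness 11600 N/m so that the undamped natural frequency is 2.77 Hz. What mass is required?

38.3 kg

ω_n = 2πf_n = 2π × 2.77 = 17.40 rad/s.
m = k/ω_n² = 11600/17.40² = 11600/302.9 = 38.29 kg.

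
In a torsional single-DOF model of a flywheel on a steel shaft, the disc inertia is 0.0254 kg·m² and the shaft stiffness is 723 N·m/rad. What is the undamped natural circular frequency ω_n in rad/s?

169 rad/s

ω_n = √(k_t/J) = √(723/0.0254) = √28460 = 168.7 rad/s.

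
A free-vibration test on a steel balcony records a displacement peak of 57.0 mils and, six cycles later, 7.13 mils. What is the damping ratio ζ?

Logarithmic decrement δ = (1/n)·ln(x₀/x_n) = (1/6)·ln(57.0/7.13) = (1/6)·ln(7.994) = 0.3465.
ζ = δ/√(4π² + δ²) = 0.3465/√(39.48 + 0.120) = 0.3465/6.293 = 0.05506.

0.0551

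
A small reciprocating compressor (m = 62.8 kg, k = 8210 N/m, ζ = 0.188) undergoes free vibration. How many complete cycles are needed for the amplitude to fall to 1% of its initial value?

Logarithmic decrement δ = 2πζ/√(1 − ζ²) = 2π × 0.1880/√(1 − 0.0353) = 1.203.
x_n/x₀ = e^(−nδ) ≤ 0.01; take ln: n ≥ ln(1/0.01)/δ = 4.605/1.203 = 3.829.
So 4 complete cycles are required.

4 cycles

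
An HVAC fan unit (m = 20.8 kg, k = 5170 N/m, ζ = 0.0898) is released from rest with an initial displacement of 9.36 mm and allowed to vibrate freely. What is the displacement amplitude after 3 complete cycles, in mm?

1.71 mm

Logarithmic decrement δ = 2πζ/√(1 − ζ²) = 2π × 0.08980/√(1 − 0.00806) = 0.5665.
After n cycles, x_n/x₀ = e^(−nδ), so x_3 = 9.36 × e^(−3 × 0.5665) = 9.36 × 0.1828 = 1.711 mm.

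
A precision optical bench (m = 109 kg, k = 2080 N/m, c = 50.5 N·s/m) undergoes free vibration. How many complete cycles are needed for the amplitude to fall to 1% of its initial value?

14 cycles

ζ = c/(2√(km)) = 50.5/(2√(2080 × 109)) = 50.5/952.3 = 0.05303.
Logarithmic decrement δ = 2πζ/√(1 − ζ²) = 2π × 0.05303/√(1 − 0.00281) = 0.3337.
x_n/x₀ = e^(−nδ) ≤ 0.01; take ln: n ≥ ln(1/0.01)/δ = 4.605/0.3337 = 13.80.
So 14 complete cycles are required.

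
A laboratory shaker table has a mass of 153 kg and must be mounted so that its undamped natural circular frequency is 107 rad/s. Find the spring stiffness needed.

1750000 N/m

k = m·ω_n² = 153 × 107.0² = 153 × 11450 = 1752000 N/m.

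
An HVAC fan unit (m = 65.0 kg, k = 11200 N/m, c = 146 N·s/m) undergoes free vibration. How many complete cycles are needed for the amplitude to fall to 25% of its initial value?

3 cycles

ζ = c/(2√(km)) = 146/(2√(11200 × 65.0)) = 146/1706 = 0.08556.
Logarithmic decrement δ = 2πζ/√(1 − ζ²) = 2π × 0.08556/√(1 − 0.00732) = 0.5396.
x_n/x₀ = e^(−nδ) ≤ 0.25; take ln: n ≥ ln(1/0.25)/δ = 1.386/0.5396 = 2.569.
So 3 complete cycles are required.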